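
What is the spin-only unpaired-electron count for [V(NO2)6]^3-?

Each nitro (N-bound nitrite) is −1; balancing the −3 overall charge requires V(III).
V sits in group 5, so the d-electron count is 5 − 3 = 2.
In an octahedral field the d² configuration is t₂g²e_g⁰ (only one arrangement possible), giving 2 unpaired electrons.

2 unpaired electrons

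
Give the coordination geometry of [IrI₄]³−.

Ligand charges: each iodide is −1. With an overall charge of −3 the iridium centre must be in the +1 oxidation state.
Ir sits in group 9, so the d-electron count is 9 − 1 = 8.
Coordination number: 4.
A 5d d⁸ ion has a large crystal-field splitting; square planar leaves the high-energy d_{x²−y²} orbital empty and maximises CFSE.

square planar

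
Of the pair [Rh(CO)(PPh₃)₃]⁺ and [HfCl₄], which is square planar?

[Rh(CO)(PPh₃)₃]⁺

For [Rh(CO)(PPh₃)₃]⁺: Ligand charges: carbonyl is neutral; triphenylphosphine is neutral. With an overall charge of +1 the rhodium centre must be in the +1 oxidation state. Rhodium is a group-9 element; Rh(I) is therefore d⁸. A 4d d⁸ ion has a large crystal-field splitting; square planar leaves the high-energy d_{x²−y²} orbital empty and maximises CFSE. → square planar.
For [HfCl₄]: Summing ligand charges against the 0 overall charge gives an oxidation state of +4 for hafnium. Hafnium is a group-4 element; Hf(IV) is therefore d⁰. A d⁰ ion has no crystal-field stabilisation preference between square planar and tetrahedral, so four ligands adopt the sterically favoured tetrahedral geometry. → tetrahedral.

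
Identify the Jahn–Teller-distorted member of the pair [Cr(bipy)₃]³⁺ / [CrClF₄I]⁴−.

[CrClF₄I]⁴−

[Cr(bipy)₃]³⁺: Summing ligand charges against the +3 overall charge gives an oxidation state of +3 for chromium. Chromium is a group-6 element; Cr(III) is therefore d³. The d³ configuration leaves the e_g set evenly filled (or empty) — no strong Jahn–Teller driving force.
[CrClF₄I]⁴−: Ligand charges: each chloride is −1; each fluoride is −1; each iodide is −1. With an overall charge of −4 the chromium centre must be in the +2 oxidation state. Group 6 minus oxidation state 2 gives a d⁴ configuration. Chloride, fluoride, and iodide are weak-field ligands for a first-row metal, so the complex is high-spin. The t₂g³e_g¹ (high-spin) configuration has an unevenly filled e_g set; the Jahn–Teller theorem predicts a tetragonal distortion (typically axial elongation) to lift the degeneracy.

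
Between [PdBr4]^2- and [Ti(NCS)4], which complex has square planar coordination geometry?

For [PdBr4]^2-: Ligand charges: each bromide is −1. With an overall charge of −2 the palladium centre must be in the +2 oxidation state. Pd sits in group 10, so the d-electron count is 10 − 2 = 8. A 4d d⁸ ion has a large crystal-field splitting; square planar leaves the high-energy d_{x²−y²} orbital empty and maximises CFSE. → square planar.
For [Ti(NCS)4]: Summing ligand charges against the 0 overall charge gives an oxidation state of +4 for titanium. Ti sits in group 4, so the d-electron count is 4 − 4 = 0. A d⁰ ion has no crystal-field stabilisation preference between square planar and tetrahedral, so four ligands adopt the sterically favoured tetrahedral geometry. → tetrahedral.

[PdBr4]^2-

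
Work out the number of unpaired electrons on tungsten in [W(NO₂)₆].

Each nitro (N-bound nitrite) is −1; balancing the 0 overall charge requires W(VI).
Tungsten is a group-6 element; W(VI) is therefore d⁰.
In an octahedral field the d⁰ configuration is t₂g⁰e_g⁰, giving 0 unpaired electrons.

0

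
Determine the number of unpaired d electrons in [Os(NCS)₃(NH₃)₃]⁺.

Summing ligand charges against the +1 overall charge gives an oxidation state of +4 for osmium.
Osmium is a group-8 element; Os(IV) is therefore d⁴.
The spin state decides the count: a 5d ion has a large Δₒ and is invariably low-spin.
An octahedral low-spin d⁴ ion is t₂g⁴e_g⁰, giving 2 unpaired electrons.

2 unpaired electrons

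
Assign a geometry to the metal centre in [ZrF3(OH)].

tetrahedral

Each fluoride is −1; each hydroxide is −1; balancing the 0 overall charge requires Zr(IV).
Group 4 minus oxidation state 4 gives a d⁰ configuration.
With 4 monodentate ligands the coordination number is 4.
A d⁰ ion has no crystal-field stabilisation preference between square planar and tetrahedral, so four ligands adopt the sterically favoured tetrahedral geometry.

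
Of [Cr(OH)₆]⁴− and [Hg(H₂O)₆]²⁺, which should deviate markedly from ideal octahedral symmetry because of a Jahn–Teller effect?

[Cr(OH)₆]⁴−

[Cr(OH)₆]⁴−: Summing ligand charges against the −4 overall charge gives an oxidation state of +2 for chromium. Chromium is a group-6 element; Cr(II) is therefore d⁴. Hydroxide is a weak-field ligand for a first-row metal, so the complex is high-spin. The t₂g³e_g¹ (high-spin) configuration has an unevenly filled e_g set; the Jahn–Teller theorem predicts a tetragonal distortion (typically axial elongation) to lift the degeneracy.
[Hg(H₂O)₆]²⁺: Ligand charges: water is neutral. With an overall charge of +2 the mercury centre must be in the +2 oxidation state. Group 12 minus oxidation state 2 gives a d¹⁰ configuration. The d¹⁰ configuration leaves the e_g set evenly filled (or empty) — no strong Jahn–Teller driving force.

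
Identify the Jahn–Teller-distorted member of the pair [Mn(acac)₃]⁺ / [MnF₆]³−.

[MnF₆]³−

[Mn(acac)₃]⁺: Summing ligand charges against the +1 overall charge gives an oxidation state of +4 for manganese. Mn sits in group 7, so the d-electron count is 7 − 4 = 3. The d³ configuration leaves the e_g set evenly filled (or empty) — no strong Jahn–Teller driving force.
[MnF₆]³−: Summing ligand charges against the −3 overall charge gives an oxidation state of +3 for manganese. Mn sits in group 7, so the d-electron count is 7 − 3 = 4. Fluoride is a weak-field ligand for a first-row metal, so the complex is high-spin. The t₂g³e_g¹ (high-spin) configuration has an unevenly filled e_g set; the Jahn–Teller theorem predicts a tetragonal distortion (typically axial elongation) to lift the degeneracy.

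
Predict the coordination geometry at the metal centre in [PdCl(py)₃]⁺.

Summing ligand charges against the +1 overall charge gives an oxidation state of +2 for palladium.
Palladium is a group-10 element; Pd(II) is therefore d⁸.
Coordination number: 4.
A 4d d⁸ ion has a large crystal-field splitting; square planar leaves the high-energy d_{x²−y²} orbital empty and maximises CFSE.

square planar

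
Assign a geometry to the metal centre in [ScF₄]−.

tetrahedral

Summing ligand charges against the −1 overall charge gives an oxidation state of +3 for scandium.
Scandium is a group-3 element; Sc(III) is therefore d⁰.
Coordination number: 4.
A d⁰ ion has no crystal-field stabilisation preference between square planar and tetrahedral, so four ligands adopt the sterically favoured tetrahedral geometry.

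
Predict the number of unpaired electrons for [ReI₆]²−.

Each iodide is −1; balancing the −2 overall charge requires Re(IV).
Re sits in group 7, so the d-electron count is 7 − 4 = 3.
In an octahedral field the d³ configuration is t₂g³e_g⁰ (only one arrangement possible), giving 3 unpaired electrons.

3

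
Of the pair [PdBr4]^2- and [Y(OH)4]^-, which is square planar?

[PdBr4]^2-

For [PdBr4]^2-: Each bromide is −1; balancing the −2 overall charge requires Pd(II). Group 10 minus oxidation state 2 gives a d⁸ configuration. A 4d d⁸ ion has a large crystal-field splitting; square planar leaves the high-energy d_{x²−y²} orbital empty and maximises CFSE. → square planar.
For [Y(OH)4]^-: Ligand charges: each hydroxide is −1. With an overall charge of −1 the yttrium centre must be in the +3 oxidation state. Group 3 minus oxidation state 3 gives a d⁰ configuration. A d⁰ ion has no crystal-field stabilisation preference between square planar and tetrahedral, so four ligands adopt the sterically favoured tetrahedral geometry. → tetrahedral.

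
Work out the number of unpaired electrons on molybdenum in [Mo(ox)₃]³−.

3

Ligand charges: each oxalate is −2. With an overall charge of −3 the molybdenum centre must be in the +3 oxidation state.
Molybdenum is a group-6 element; Mo(III) is therefore d³.
Counting donor atoms: 3×oxalate (bidentate) → 6 donors. Coordination number = 6.
In an octahedral field the d³ configuration is t₂g³e_g⁰ (only one arrangement possible), giving 3 unpaired electrons.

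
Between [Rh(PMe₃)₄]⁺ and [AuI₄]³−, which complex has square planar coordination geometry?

[Rh(PMe₃)₄]⁺

For [Rh(PMe₃)₄]⁺: Summing ligand charges against the +1 overall charge gives an oxidation state of +1 for rhodium. Rhodium is a group-9 element; Rh(I) is therefore d⁸. A 4d d⁸ ion has a large crystal-field splitting; square planar leaves the high-energy d_{x²−y²} orbital empty and maximises CFSE. → square planar.
For [AuI₄]³−: Ligand charges: each iodide is −1. With an overall charge of −3 the gold centre must be in the +1 oxidation state. Gold is a group-11 element; Au(I) is therefore d¹⁰. A d¹⁰ ion has no crystal-field stabilisation preference between square planar and tetrahedral, so four ligands adopt the sterically favoured tetrahedral geometry. → tetrahedral.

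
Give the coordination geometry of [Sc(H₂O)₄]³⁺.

tetrahedral

Summing ligand charges against the +3 overall charge gives an oxidation state of +3 for scandium.
Sc sits in group 3, so the d-electron count is 3 − 3 = 0.
Coordination number: 4.
A d⁰ ion has no crystal-field stabilisation preference between square planar and tetrahedral, so four ligands adopt the sterically favoured tetrahedral geometry.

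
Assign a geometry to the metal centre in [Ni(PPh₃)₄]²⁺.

square planar

Triphenylphosphine is neutral; balancing the +2 overall charge requires Ni(II).
Nickel is a group-10 element; Ni(II) is therefore d⁸.
With 4 monodentate ligands the coordination number is 4.
Triphenylphosphine is a strong-field ligand (high in the spectrochemical series).
A 3d d⁸ ion with strong-field ligands gains enough CFSE to favour square planar over tetrahedral.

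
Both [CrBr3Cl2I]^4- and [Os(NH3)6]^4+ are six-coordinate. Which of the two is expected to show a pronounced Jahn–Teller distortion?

[CrBr3Cl2I]^4-: Ligand charges: each bromide is −1; each chloride is −1; each iodide is −1. With an overall charge of −4 the chromium centre must be in the +2 oxidation state. Cr sits in group 6, so the d-electron count is 6 − 2 = 4. Bromide, chloride, and iodide are weak-field ligands for a first-row metal, so the complex is high-spin. The t₂g³e_g¹ (high-spin) configuration has an unevenly filled e_g set; the Jahn–Teller theorem predicts a tetragonal distortion (typically axial elongation) to lift the degeneracy.
[Os(NH3)6]^4+: Summing ligand charges against the +4 overall charge gives an oxidation state of +4 for osmium. Osmium is a group-8 element; Os(IV) is therefore d⁴. A 5d ion has a large Δₒ and is invariably low-spin. The d⁴ configuration leaves the e_g set evenly filled (or empty) — no strong Jahn–Teller driving force.

[CrBr3Cl2I]^4-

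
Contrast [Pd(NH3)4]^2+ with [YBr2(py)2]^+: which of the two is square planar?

For [Pd(NH3)4]^2+: Ligand charges: ammonia is neutral. With an overall charge of +2 the palladium centre must be in the +2 oxidation state. Group 10 minus oxidation state 2 gives a d⁸ configuration. A 4d d⁸ ion has a large crystal-field splitting; square planar leaves the high-energy d_{x²−y²} orbital empty and maximises CFSE. → square planar.
For [YBr2(py)2]^+: Summing ligand charges against the +1 overall charge gives an oxidation state of +3 for yttrium. Y sits in group 3, so the d-electron count is 3 − 3 = 0. A d⁰ ion has no crystal-field stabilisation preference between square planar and tetrahedral, so four ligands adopt the sterically favoured tetrahedral geometry. → tetrahedral.

[Pd(NH3)4]^2+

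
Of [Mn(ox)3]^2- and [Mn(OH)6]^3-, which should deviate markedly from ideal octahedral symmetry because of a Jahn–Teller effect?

[Mn(OH)6]^3-

[Mn(ox)3]^2-: Summing ligand charges against the −2 overall charge gives an oxidation state of +4 for manganese. Manganese is a group-7 element; Mn(IV) is therefore d³. The d³ configuration leaves the e_g set evenly filled (or empty) — no strong Jahn–Teller driving force.
[Mn(OH)6]^3-: Each hydroxide is −1; balancing the −3 overall charge requires Mn(III). Mn sits in group 7, so the d-electron count is 7 − 3 = 4. Hydroxide is a weak-field ligand for a first-row metal, so the complex is high-spin. The t₂g³e_g¹ (high-spin) configuration has an unevenly filled e_g set; the Jahn–Teller theorem predicts a tetragonal distortion (typically axial elongation) to lift the degeneracy.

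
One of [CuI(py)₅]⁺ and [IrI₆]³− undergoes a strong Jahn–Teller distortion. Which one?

[CuI(py)₅]⁺

[CuI(py)₅]⁺: Summing ligand charges against the +1 overall charge gives an oxidation state of +2 for copper. Cu sits in group 11, so the d-electron count is 11 − 2 = 9. The t₂g⁶e_g³ configuration has an unevenly filled e_g set; the Jahn–Teller theorem predicts a tetragonal distortion (typically axial elongation) to lift the degeneracy.
[IrI₆]³−: Summing ligand charges against the −3 overall charge gives an oxidation state of +3 for iridium. Ir sits in group 9, so the d-electron count is 9 − 3 = 6. A 5d ion has a large Δₒ and is invariably low-spin. The d⁶ configuration leaves the e_g set evenly filled (or empty) — no strong Jahn–Teller driving force.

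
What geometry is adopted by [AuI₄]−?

square planar

Each iodide is −1; balancing the −1 overall charge requires Au(III).
Group 11 minus oxidation state 3 gives a d⁸ configuration.
With 4 monodentate ligands the coordination number is 4.
A 5d d⁸ ion has a large crystal-field splitting; square planar leaves the high-energy d_{x²−y²} orbital empty and maximises CFSE.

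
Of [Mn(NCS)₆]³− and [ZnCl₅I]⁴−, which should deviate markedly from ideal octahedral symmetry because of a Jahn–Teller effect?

[Mn(NCS)₆]³−: Ligand charges: each isothiocyanate is −1. With an overall charge of −3 the manganese centre must be in the +3 oxidation state. Group 7 minus oxidation state 3 gives a d⁴ configuration. Isothiocyanate is a weak-field ligand for a first-row metal, so the complex is high-spin. The t₂g³e_g¹ (high-spin) configuration has an unevenly filled e_g set; the Jahn–Teller theorem predicts a tetragonal distortion (typically axial elongation) to lift the degeneracy.
[ZnCl₅I]⁴−: Each chloride is −1; each iodide is −1; balancing the −4 overall charge requires Zn(II). Zinc is a group-12 element; Zn(II) is therefore d¹⁰. The d¹⁰ configuration leaves the e_g set evenly filled (or empty) — no strong Jahn–Teller driving force.

[Mn(NCS)₆]³−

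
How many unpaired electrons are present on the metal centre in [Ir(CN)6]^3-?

Ligand charges: each cyanide is −1. With an overall charge of −3 the iridium centre must be in the +3 oxidation state.
Iridium is a group-9 element; Ir(III) is therefore d⁶.
The spin state decides the count: a 5d ion has a large Δₒ and is invariably low-spin.
An octahedral low-spin d⁶ ion is t₂g⁶e_g⁰, giving 0 unpaired electrons.

0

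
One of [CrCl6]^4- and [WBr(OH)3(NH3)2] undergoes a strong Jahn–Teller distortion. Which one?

[CrCl6]^4-

[CrCl6]^4-: Each chloride is −1; balancing the −4 overall charge requires Cr(II). Group 6 minus oxidation state 2 gives a d⁴ configuration. Chloride is a weak-field ligand for a first-row metal, so the complex is high-spin. The t₂g³e_g¹ (high-spin) configuration has an unevenly filled e_g set; the Jahn–Teller theorem predicts a tetragonal distortion (typically axial elongation) to lift the degeneracy.
[WBr(OH)3(NH3)2]: Each bromide is −1; each hydroxide is −1; ammonia is neutral; balancing the 0 overall charge requires W(IV). Tungsten is a group-6 element; W(IV) is therefore d². The d² configuration leaves the e_g set evenly filled (or empty) — no strong Jahn–Teller driving force.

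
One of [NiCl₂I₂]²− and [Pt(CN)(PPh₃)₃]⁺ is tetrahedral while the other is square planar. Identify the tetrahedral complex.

[NiCl₂I₂]²−

For [NiCl₂I₂]²−: Summing ligand charges against the −2 overall charge gives an oxidation state of +2 for nickel. Nickel is a group-10 element; Ni(II) is therefore d⁸. Chloride and iodide are weak-field ligands. With weak-field ligands the CFSE gain from square planar is small, so a 3d d⁸ ion takes the sterically preferred tetrahedral geometry. → tetrahedral.
For [Pt(CN)(PPh₃)₃]⁺: Each cyanide is −1; triphenylphosphine is neutral; balancing the +1 overall charge requires Pt(II). Pt sits in group 10, so the d-electron count is 10 − 2 = 8. A 5d d⁸ ion has a large crystal-field splitting; square planar leaves the high-energy d_{x²−y²} orbital empty and maximises CFSE. → square planar.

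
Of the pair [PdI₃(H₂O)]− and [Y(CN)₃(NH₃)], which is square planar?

For [PdI₃(H₂O)]−: Each iodide is −1; water is neutral; balancing the −1 overall charge requires Pd(II). Pd sits in group 10, so the d-electron count is 10 − 2 = 8. A 4d d⁸ ion has a large crystal-field splitting; square planar leaves the high-energy d_{x²−y²} orbital empty and maximises CFSE. → square planar.
For [Y(CN)₃(NH₃)]: Summing ligand charges against the 0 overall charge gives an oxidation state of +3 for yttrium. Yttrium is a group-3 element; Y(III) is therefore d⁰. A d⁰ ion has no crystal-field stabilisation preference between square planar and tetrahedral, so four ligands adopt the sterically favoured tetrahedral geometry. → tetrahedral.

[PdI₃(H₂O)]−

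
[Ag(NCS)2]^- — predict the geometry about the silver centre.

Ligand charges: each isothiocyanate is −1. With an overall charge of −1 the silver centre must be in the +1 oxidation state.
Ag sits in group 11, so the d-electron count is 11 − 1 = 10.
With 2 monodentate ligands the coordination number is 2.
A d¹⁰ ion with only two ligands adopts a linear arrangement (sp hybridisation; no CFSE preference).

linear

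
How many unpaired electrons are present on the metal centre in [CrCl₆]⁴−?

Ligand charges: each chloride is −1. With an overall charge of −4 the chromium centre must be in the +2 oxidation state.
Chromium is a group-6 element; Cr(II) is therefore d⁴.
The spin state decides the count: Chloride is a weak-field ligand for a first-row metal, so the complex is high-spin.
An octahedral high-spin d⁴ ion is t₂g³e_g¹, giving 4 unpaired electrons.

4 unpaired electrons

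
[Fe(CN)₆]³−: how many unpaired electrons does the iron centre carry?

Each cyanide is −1; balancing the −3 overall charge requires Fe(III).
Iron is a group-8 element; Fe(III) is therefore d⁵.
The spin state decides the count: Cyanide is a strong-field ligand (high in the spectrochemical series) for a first-row metal, so the complex is low-spin.
An octahedral low-spin d⁵ ion is t₂g⁵e_g⁰, giving 1 unpaired electron.

1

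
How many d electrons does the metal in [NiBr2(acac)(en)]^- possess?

Summing ligand charges against the −1 overall charge gives an oxidation state of +2 for nickel.
Nickel is a group-10 element; Ni(II) is therefore d⁸.

d⁸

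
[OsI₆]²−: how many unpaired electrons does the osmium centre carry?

Ligand charges: each iodide is −1. With an overall charge of −2 the osmium centre must be in the +4 oxidation state.
Group 8 minus oxidation state 4 gives a d⁴ configuration.
The spin state decides the count: a 5d ion has a large Δₒ and is invariably low-spin.
An octahedral low-spin d⁴ ion is t₂g⁴e_g⁰, giving 2 unpaired electrons.

2 unpaired electrons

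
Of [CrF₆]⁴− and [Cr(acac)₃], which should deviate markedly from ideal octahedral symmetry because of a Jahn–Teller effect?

[CrF₆]⁴−: Ligand charges: each fluoride is −1. With an overall charge of −4 the chromium centre must be in the +2 oxidation state. Group 6 minus oxidation state 2 gives a d⁴ configuration. Fluoride is a weak-field ligand for a first-row metal, so the complex is high-spin. The t₂g³e_g¹ (high-spin) configuration has an unevenly filled e_g set; the Jahn–Teller theorem predicts a tetragonal distortion (typically axial elongation) to lift the degeneracy.
[Cr(acac)₃]: Each acetylacetonate is −1; balancing the 0 overall charge requires Cr(III). Group 6 minus oxidation state 3 gives a d³ configuration. The d³ configuration leaves the e_g set evenly filled (or empty) — no strong Jahn–Teller driving force.

[CrF₆]⁴−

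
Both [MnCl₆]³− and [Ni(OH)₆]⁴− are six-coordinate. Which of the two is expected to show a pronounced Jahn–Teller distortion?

[MnCl₆]³−

[MnCl₆]³−: Summing ligand charges against the −3 overall charge gives an oxidation state of +3 for manganese. Manganese is a group-7 element; Mn(III) is therefore d⁴. Chloride is a weak-field ligand for a first-row metal, so the complex is high-spin. The t₂g³e_g¹ (high-spin) configuration has an unevenly filled e_g set; the Jahn–Teller theorem predicts a tetragonal distortion (typically axial elongation) to lift the degeneracy.
[Ni(OH)₆]⁴−: Ligand charges: each hydroxide is −1. With an overall charge of −4 the nickel centre must be in the +2 oxidation state. Ni sits in group 10, so the d-electron count is 10 − 2 = 8. The d⁸ configuration leaves the e_g set evenly filled (or empty) — no strong Jahn–Teller driving force.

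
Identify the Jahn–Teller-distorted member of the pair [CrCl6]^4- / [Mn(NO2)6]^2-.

[CrCl6]^4-

[CrCl6]^4-: Each chloride is −1; balancing the −4 overall charge requires Cr(II). Chromium is a group-6 element; Cr(II) is therefore d⁴. Chloride is a weak-field ligand for a first-row metal, so the complex is high-spin. The t₂g³e_g¹ (high-spin) configuration has an unevenly filled e_g set; the Jahn–Teller theorem predicts a tetragonal distortion (typically axial elongation) to lift the degeneracy.
[Mn(NO2)6]^2-: Summing ligand charges against the −2 overall charge gives an oxidation state of +4 for manganese. Mn sits in group 7, so the d-electron count is 7 − 4 = 3. The d³ configuration leaves the e_g set evenly filled (or empty) — no strong Jahn–Teller driving force.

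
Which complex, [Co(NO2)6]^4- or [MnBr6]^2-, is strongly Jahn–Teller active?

[Co(NO2)6]^4-

[Co(NO2)6]^4-: Each nitro (N-bound nitrite) is −1; balancing the −4 overall charge requires Co(II). Co sits in group 9, so the d-electron count is 9 − 2 = 7. Nitro (N-bound nitrite) is a strong-field ligand (high in the spectrochemical series) for a first-row metal, so the complex is low-spin. The t₂g⁶e_g¹ (low-spin) configuration has an unevenly filled e_g set; the Jahn–Teller theorem predicts a tetragonal distortion (typically axial elongation) to lift the degeneracy.
[MnBr6]^2-: Ligand charges: each bromide is −1. With an overall charge of −2 the manganese centre must be in the +4 oxidation state. Manganese is a group-7 element; Mn(IV) is therefore d³. The d³ configuration leaves the e_g set evenly filled (or empty) — no strong Jahn–Teller driving force.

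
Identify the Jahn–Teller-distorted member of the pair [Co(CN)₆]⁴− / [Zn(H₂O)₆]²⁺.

[Co(CN)₆]⁴−

[Co(CN)₆]⁴−: Each cyanide is −1; balancing the −4 overall charge requires Co(II). Cobalt is a group-9 element; Co(II) is therefore d⁷. Cyanide is a strong-field ligand (high in the spectrochemical series) for a first-row metal, so the complex is low-spin. The t₂g⁶e_g¹ (low-spin) configuration has an unevenly filled e_g set; the Jahn–Teller theorem predicts a tetragonal distortion (typically axial elongation) to lift the degeneracy.
[Zn(H₂O)₆]²⁺: Summing ligand charges against the +2 overall charge gives an oxidation state of +2 for zinc. Group 12 minus oxidation state 2 gives a d¹⁰ configuration. The d¹⁰ configuration leaves the e_g set evenly filled (or empty) — no strong Jahn–Teller driving force.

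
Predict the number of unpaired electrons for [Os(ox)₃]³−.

Summing ligand charges against the −3 overall charge gives an oxidation state of +3 for osmium.
Group 8 minus oxidation state 3 gives a d⁵ configuration.
Counting donor atoms: 3×oxalate (bidentate) → 6 donors. Coordination number = 6.
The spin state decides the count: a 5d ion has a large Δₒ and is invariably low-spin.
An octahedral low-spin d⁵ ion is t₂g⁵e_g⁰, giving 1 unpaired electron.

1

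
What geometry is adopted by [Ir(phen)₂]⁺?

square planar

1,10-phenanthroline is neutral; balancing the +1 overall charge requires Ir(I).
Ir sits in group 9, so the d-electron count is 9 − 1 = 8.
Counting donor atoms: 2×1,10-phenanthroline (bidentate) → 4 donors. Coordination number = 4.
A 5d d⁸ ion has a large crystal-field splitting; square planar leaves the high-energy d_{x²−y²} orbital empty and maximises CFSE.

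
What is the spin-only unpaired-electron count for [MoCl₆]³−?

Each chloride is −1; balancing the −3 overall charge requires Mo(III).
Mo sits in group 6, so the d-electron count is 6 − 3 = 3.
In an octahedral field the d³ configuration is t₂g³e_g⁰ (only one arrangement possible), giving 3 unpaired electrons.

3 unpaired electrons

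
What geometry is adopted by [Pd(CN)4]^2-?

Summing ligand charges against the −2 overall charge gives an oxidation state of +2 for palladium.
Pd sits in group 10, so the d-electron count is 10 − 2 = 8.
With 4 monodentate ligands the coordination number is 4.
A 4d d⁸ ion has a large crystal-field splitting; square planar leaves the high-energy d_{x²−y²} orbital empty and maximises CFSE.

square planar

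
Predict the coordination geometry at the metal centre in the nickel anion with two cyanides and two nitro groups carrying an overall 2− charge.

Ligand charges: each cyanide is −1; each nitro (N-bound nitrite) is −1. With an overall charge of −2 the nickel centre must be in the +2 oxidation state.
Ni sits in group 10, so the d-electron count is 10 − 2 = 8.
Coordination number: 4.
Cyanide and nitro (N-bound nitrite) are strong-field ligands (high in the spectrochemical series).
A 3d d⁸ ion with strong-field ligands gains enough CFSE to favour square planar over tetrahedral.

square planar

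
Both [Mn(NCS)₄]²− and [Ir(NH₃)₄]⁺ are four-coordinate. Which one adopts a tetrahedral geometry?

For [Mn(NCS)₄]²−: Summing ligand charges against the −2 overall charge gives an oxidation state of +2 for manganese. Group 7 minus oxidation state 2 gives a d⁵ configuration. A high-spin d⁵ ion has zero CFSE in either geometry, so four ligands adopt the sterically favoured tetrahedral geometry. → tetrahedral.
For [Ir(NH₃)₄]⁺: Ammonia is neutral; balancing the +1 overall charge requires Ir(I). Group 9 minus oxidation state 1 gives a d⁸ configuration. A 5d d⁸ ion has a large crystal-field splitting; square planar leaves the high-energy d_{x²−y²} orbital empty and maximises CFSE. → square planar.

[Mn(NCS)₄]²−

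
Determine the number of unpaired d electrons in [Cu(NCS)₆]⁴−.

Summing ligand charges against the −4 overall charge gives an oxidation state of +2 for copper.
Cu sits in group 11, so the d-electron count is 11 − 2 = 9.
In an octahedral field the d⁹ configuration is t₂g⁶e_g³ (only one arrangement possible), giving 1 unpaired electron.

1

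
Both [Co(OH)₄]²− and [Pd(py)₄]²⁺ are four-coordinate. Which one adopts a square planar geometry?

For [Co(OH)₄]²−: Summing ligand charges against the −2 overall charge gives an oxidation state of +2 for cobalt. Cobalt is a group-9 element; Co(II) is therefore d⁷. For a high-spin 3d d⁷ ion with weak-field ligands the small Δₜ gives little square-planar CFSE advantage, so four ligands adopt the sterically favoured tetrahedral geometry. → tetrahedral.
For [Pd(py)₄]²⁺: Ligand charges: pyridine is neutral. With an overall charge of +2 the palladium centre must be in the +2 oxidation state. Pd sits in group 10, so the d-electron count is 10 − 2 = 8. A 4d d⁸ ion has a large crystal-field splitting; square planar leaves the high-energy d_{x²−y²} orbital empty and maximises CFSE. → square planar.

[Pd(py)₄]²⁺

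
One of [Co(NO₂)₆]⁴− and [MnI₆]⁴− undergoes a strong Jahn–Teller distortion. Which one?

[Co(NO₂)₆]⁴−: Summing ligand charges against the −4 overall charge gives an oxidation state of +2 for cobalt. Co sits in group 9, so the d-electron count is 9 − 2 = 7. Nitro (N-bound nitrite) is a strong-field ligand (high in the spectrochemical series) for a first-row metal, so the complex is low-spin. The t₂g⁶e_g¹ (low-spin) configuration has an unevenly filled e_g set; the Jahn–Teller theorem predicts a tetragonal distortion (typically axial elongation) to lift the degeneracy.
[MnI₆]⁴−: Ligand charges: each iodide is −1. With an overall charge of −4 the manganese centre must be in the +2 oxidation state. Group 7 minus oxidation state 2 gives a d⁵ configuration. Iodide is a weak-field ligand for a first-row metal, so the complex is high-spin. The d⁵ configuration leaves the e_g set evenly filled (or empty) — no strong Jahn–Teller driving force.

[Co(NO₂)₆]⁴−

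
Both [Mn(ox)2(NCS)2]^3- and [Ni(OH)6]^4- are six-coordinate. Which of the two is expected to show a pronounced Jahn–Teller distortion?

[Mn(ox)2(NCS)2]^3-

[Mn(ox)2(NCS)2]^3-: Ligand charges: each oxalate is −2; each isothiocyanate is −1. With an overall charge of −3 the manganese centre must be in the +3 oxidation state. Group 7 minus oxidation state 3 gives a d⁴ configuration. Isothiocyanate and oxalate are weak-field ligands for a first-row metal, so the complex is high-spin. The t₂g³e_g¹ (high-spin) configuration has an unevenly filled e_g set; the Jahn–Teller theorem predicts a tetragonal distortion (typically axial elongation) to lift the degeneracy.
[Ni(OH)6]^4-: Summing ligand charges against the −4 overall charge gives an oxidation state of +2 for nickel. Group 10 minus oxidation state 2 gives a d⁸ configuration. The d⁸ configuration leaves the e_g set evenly filled (or empty) — no strong Jahn–Teller driving force.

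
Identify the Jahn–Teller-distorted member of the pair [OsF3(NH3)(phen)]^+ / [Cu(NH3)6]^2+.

[OsF3(NH3)(phen)]^+: Ligand charges: each fluoride is −1; ammonia is neutral; 1,10-phenanthroline is neutral. With an overall charge of +1 the osmium centre must be in the +4 oxidation state. Group 8 minus oxidation state 4 gives a d⁴ configuration. A 5d ion has a large Δₒ and is invariably low-spin. The d⁴ configuration leaves the e_g set evenly filled (or empty) — no strong Jahn–Teller driving force.
[Cu(NH3)6]^2+: Ammonia is neutral; balancing the +2 overall charge requires Cu(II). Copper is a group-11 element; Cu(II) is therefore d⁹. The t₂g⁶e_g³ configuration has an unevenly filled e_g set; the Jahn–Teller theorem predicts a tetragonal distortion (typically axial elongation) to lift the degeneracy.

[Cu(NH3)6]^2+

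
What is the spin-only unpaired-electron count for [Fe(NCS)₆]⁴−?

4 unpaired electrons

Each isothiocyanate is −1; balancing the −4 overall charge requires Fe(II).
Fe sits in group 8, so the d-electron count is 8 − 2 = 6.
The spin state decides the count: Isothiocyanate is a weak-field ligand for a first-row metal, so the complex is high-spin.
An octahedral high-spin d⁶ ion is t₂g⁴e_g², giving 4 unpaired electrons.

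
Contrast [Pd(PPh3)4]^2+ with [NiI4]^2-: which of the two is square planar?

[Pd(PPh3)4]^2+

For [Pd(PPh3)4]^2+: Triphenylphosphine is neutral; balancing the +2 overall charge requires Pd(II). Pd sits in group 10, so the d-electron count is 10 − 2 = 8. A 4d d⁸ ion has a large crystal-field splitting; square planar leaves the high-energy d_{x²−y²} orbital empty and maximises CFSE. → square planar.
For [NiI4]^2-: Ligand charges: each iodide is −1. With an overall charge of −2 the nickel centre must be in the +2 oxidation state. Nickel is a group-10 element; Ni(II) is therefore d⁸. Iodide is a weak-field ligand. With weak-field ligands the CFSE gain from square planar is small, so a 3d d⁸ ion takes the sterically preferred tetrahedral geometry. → tetrahedral.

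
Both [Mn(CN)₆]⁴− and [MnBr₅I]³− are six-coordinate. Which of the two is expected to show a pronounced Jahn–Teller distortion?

[Mn(CN)₆]⁴−: Ligand charges: each cyanide is −1. With an overall charge of −4 the manganese centre must be in the +2 oxidation state. Manganese is a group-7 element; Mn(II) is therefore d⁵. Cyanide is a strong-field ligand (high in the spectrochemical series) for a first-row metal, so the complex is low-spin. The d⁵ configuration leaves the e_g set evenly filled (or empty) — no strong Jahn–Teller driving force.
[MnBr₅I]³−: Summing ligand charges against the −3 overall charge gives an oxidation state of +3 for manganese. Group 7 minus oxidation state 3 gives a d⁴ configuration. Bromide and iodide are weak-field ligands for a first-row metal, so the complex is high-spin. The t₂g³e_g¹ (high-spin) configuration has an unevenly filled e_g set; the Jahn–Teller theorem predicts a tetragonal distortion (typically axial elongation) to lift the degeneracy.

[MnBr₅I]³−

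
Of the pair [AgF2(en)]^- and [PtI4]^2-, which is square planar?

For [AgF2(en)]^-: Summing ligand charges against the −1 overall charge gives an oxidation state of +1 for silver. Group 11 minus oxidation state 1 gives a d¹⁰ configuration. A d¹⁰ ion has no crystal-field stabilisation preference between square planar and tetrahedral, so four ligands adopt the sterically favoured tetrahedral geometry. → tetrahedral.
For [PtI4]^2-: Summing ligand charges against the −2 overall charge gives an oxidation state of +2 for platinum. Platinum is a group-10 element; Pt(II) is therefore d⁸. A 5d d⁸ ion has a large crystal-field splitting; square planar leaves the high-energy d_{x²−y²} orbital empty and maximises CFSE. → square planar.

[PtI4]^2-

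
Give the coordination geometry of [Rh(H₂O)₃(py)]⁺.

Water is neutral; pyridine is neutral; balancing the +1 overall charge requires Rh(I).
Rh sits in group 9, so the d-electron count is 9 − 1 = 8.
Coordination number: 4.
A 4d d⁸ ion has a large crystal-field splitting; square planar leaves the high-energy d_{x²−y²} orbital empty and maximises CFSE.

square planar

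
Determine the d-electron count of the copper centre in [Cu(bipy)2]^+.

Summing ligand charges against the +1 overall charge gives an oxidation state of +1 for copper.
Cu sits in group 11, so the d-electron count is 11 − 1 = 10.

d¹⁰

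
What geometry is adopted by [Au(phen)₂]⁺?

1,10-phenanthroline is neutral; balancing the +1 overall charge requires Au(I).
Group 11 minus oxidation state 1 gives a d¹⁰ configuration.
Counting donor atoms: 2×1,10-phenanthroline (bidentate) → 4 donors. Coordination number = 4.
A d¹⁰ ion has no crystal-field stabilisation preference between square planar and tetrahedral, so four ligands adopt the sterically favoured tetrahedral geometry.

tetrahedral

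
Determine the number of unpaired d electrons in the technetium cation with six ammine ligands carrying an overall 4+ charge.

Ligand charges: ammonia is neutral. With an overall charge of +4 the technetium centre must be in the +4 oxidation state.
Tc sits in group 7, so the d-electron count is 7 − 4 = 3.
In an octahedral field the d³ configuration is t₂g³e_g⁰ (only one arrangement possible), giving 3 unpaired electrons.

3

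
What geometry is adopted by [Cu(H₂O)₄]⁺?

Water is neutral; balancing the +1 overall charge requires Cu(I).
Group 11 minus oxidation state 1 gives a d¹⁰ configuration.
Coordination number: 4.
A d¹⁰ ion has no crystal-field stabilisation preference between square planar and tetrahedral, so four ligands adopt the sterically favoured tetrahedral geometry.

tetrahedral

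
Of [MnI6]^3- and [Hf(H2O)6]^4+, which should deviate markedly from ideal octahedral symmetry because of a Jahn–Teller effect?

[MnI6]^3-: Summing ligand charges against the −3 overall charge gives an oxidation state of +3 for manganese. Mn sits in group 7, so the d-electron count is 7 − 3 = 4. Iodide is a weak-field ligand for a first-row metal, so the complex is high-spin. The t₂g³e_g¹ (high-spin) configuration has an unevenly filled e_g set; the Jahn–Teller theorem predicts a tetragonal distortion (typically axial elongation) to lift the degeneracy.
[Hf(H2O)6]^4+: Summing ligand charges against the +4 overall charge gives an oxidation state of +4 for hafnium. Group 4 minus oxidation state 4 gives a d⁰ configuration. The d⁰ configuration leaves the e_g set evenly filled (or empty) — no strong Jahn–Teller driving force.

[MnI6]^3-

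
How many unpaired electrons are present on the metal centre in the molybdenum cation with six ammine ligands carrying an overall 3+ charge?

Ammonia is neutral; balancing the +3 overall charge requires Mo(III).
Group 6 minus oxidation state 3 gives a d³ configuration.
In an octahedral field the d³ configuration is t₂g³e_g⁰ (only one arrangement possible), giving 3 unpaired electrons.

3 unpaired electrons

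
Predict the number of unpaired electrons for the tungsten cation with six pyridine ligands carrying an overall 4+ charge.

Pyridine is neutral; balancing the +4 overall charge requires W(IV).
Group 6 minus oxidation state 4 gives a d² configuration.
In an octahedral field the d² configuration is t₂g²e_g⁰ (only one arrangement possible), giving 2 unpaired electrons.

2 unpaired electrons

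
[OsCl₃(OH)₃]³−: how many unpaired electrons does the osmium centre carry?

1

Ligand charges: each chloride is −1; each hydroxide is −1. With an overall charge of −3 the osmium centre must be in the +3 oxidation state.
Group 8 minus oxidation state 3 gives a d⁵ configuration.
The spin state decides the count: a 5d ion has a large Δₒ and is invariably low-spin.
An octahedral low-spin d⁵ ion is t₂g⁵e_g⁰, giving 1 unpaired electron.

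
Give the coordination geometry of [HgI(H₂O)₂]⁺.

trigonal planar

Each iodide is −1; water is neutral; balancing the +1 overall charge requires Hg(II).
Hg sits in group 12, so the d-electron count is 12 − 2 = 10.
With 3 monodentate ligands the coordination number is 3.
Three ligands around a d¹⁰ centre minimise repulsion in a trigonal-planar arrangement.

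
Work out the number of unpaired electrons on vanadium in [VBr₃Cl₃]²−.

1 unpaired electron

Each bromide is −1; each chloride is −1; balancing the −2 overall charge requires V(IV).
V sits in group 5, so the d-electron count is 5 − 4 = 1.
In an octahedral field the d¹ configuration is t₂g¹e_g⁰ (only one arrangement possible), giving 1 unpaired electron.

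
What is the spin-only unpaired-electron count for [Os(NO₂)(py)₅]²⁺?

Each nitro (N-bound nitrite) is −1; pyridine is neutral; balancing the +2 overall charge requires Os(III).
Group 8 minus oxidation state 3 gives a d⁵ configuration.
The spin state decides the count: a 5d ion has a large Δₒ and is invariably low-spin.
An octahedral low-spin d⁵ ion is t₂g⁵e_g⁰, giving 1 unpaired electron.

1 unpaired electron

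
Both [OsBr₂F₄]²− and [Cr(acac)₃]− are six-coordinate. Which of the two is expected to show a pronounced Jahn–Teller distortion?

[OsBr₂F₄]²−: Ligand charges: each bromide is −1; each fluoride is −1. With an overall charge of −2 the osmium centre must be in the +4 oxidation state. Group 8 minus oxidation state 4 gives a d⁴ configuration. A 5d ion has a large Δₒ and is invariably low-spin. The d⁴ configuration leaves the e_g set evenly filled (or empty) — no strong Jahn–Teller driving force.
[Cr(acac)₃]−: Each acetylacetonate is −1; balancing the −1 overall charge requires Cr(II). Cr sits in group 6, so the d-electron count is 6 − 2 = 4. Acetylacetonate is a weak-field ligand for a first-row metal, so the complex is high-spin. The t₂g³e_g¹ (high-spin) configuration has an unevenly filled e_g set; the Jahn–Teller theorem predicts a tetragonal distortion (typically axial elongation) to lift the degeneracy.

[Cr(acac)₃]−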